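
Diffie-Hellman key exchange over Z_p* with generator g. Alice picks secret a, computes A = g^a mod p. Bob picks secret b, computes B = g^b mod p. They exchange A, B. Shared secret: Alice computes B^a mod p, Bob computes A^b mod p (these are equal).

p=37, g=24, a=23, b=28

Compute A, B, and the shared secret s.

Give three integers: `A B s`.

Answer: 35 33 12

Derivation:
A = 24^23 mod 37  (bits of 23 = 10111)
  bit 0 = 1: r = r^2 * 24 mod 37 = 1^2 * 24 = 1*24 = 24
  bit 1 = 0: r = r^2 mod 37 = 24^2 = 21
  bit 2 = 1: r = r^2 * 24 mod 37 = 21^2 * 24 = 34*24 = 2
  bit 3 = 1: r = r^2 * 24 mod 37 = 2^2 * 24 = 4*24 = 22
  bit 4 = 1: r = r^2 * 24 mod 37 = 22^2 * 24 = 3*24 = 35
  -> A = 35
B = 24^28 mod 37  (bits of 28 = 11100)
  bit 0 = 1: r = r^2 * 24 mod 37 = 1^2 * 24 = 1*24 = 24
  bit 1 = 1: r = r^2 * 24 mod 37 = 24^2 * 24 = 21*24 = 23
  bit 2 = 1: r = r^2 * 24 mod 37 = 23^2 * 24 = 11*24 = 5
  bit 3 = 0: r = r^2 mod 37 = 5^2 = 25
  bit 4 = 0: r = r^2 mod 37 = 25^2 = 33
  -> B = 33
s = B^a = 33^23 mod 37  (bits of 23 = 10111)
  bit 0 = 1: r = r^2 * 33 mod 37 = 1^2 * 33 = 1*33 = 33
  bit 1 = 0: r = r^2 mod 37 = 33^2 = 16
  bit 2 = 1: r = r^2 * 33 mod 37 = 16^2 * 33 = 34*33 = 12
  bit 3 = 1: r = r^2 * 33 mod 37 = 12^2 * 33 = 33*33 = 16
  bit 4 = 1: r = r^2 * 33 mod 37 = 16^2 * 33 = 34*33 = 12
  -> s = B^a = 12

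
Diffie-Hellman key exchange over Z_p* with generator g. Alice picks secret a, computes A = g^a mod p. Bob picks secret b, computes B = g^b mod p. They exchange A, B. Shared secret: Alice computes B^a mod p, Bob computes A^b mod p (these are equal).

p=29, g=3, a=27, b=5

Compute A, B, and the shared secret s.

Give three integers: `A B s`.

A = 3^27 mod 29  (bits of 27 = 11011)
  bit 0 = 1: r = r^2 * 3 mod 29 = 1^2 * 3 = 1*3 = 3
  bit 1 = 1: r = r^2 * 3 mod 29 = 3^2 * 3 = 9*3 = 27
  bit 2 = 0: r = r^2 mod 29 = 27^2 = 4
  bit 3 = 1: r = r^2 * 3 mod 29 = 4^2 * 3 = 16*3 = 19
  bit 4 = 1: r = r^2 * 3 mod 29 = 19^2 * 3 = 13*3 = 10
  -> A = 10
B = 3^5 mod 29  (bits of 5 = 101)
  bit 0 = 1: r = r^2 * 3 mod 29 = 1^2 * 3 = 1*3 = 3
  bit 1 = 0: r = r^2 mod 29 = 3^2 = 9
  bit 2 = 1: r = r^2 * 3 mod 29 = 9^2 * 3 = 23*3 = 11
  -> B = 11
s = B^a = 11^27 mod 29  (bits of 27 = 11011)
  bit 0 = 1: r = r^2 * 11 mod 29 = 1^2 * 11 = 1*11 = 11
  bit 1 = 1: r = r^2 * 11 mod 29 = 11^2 * 11 = 5*11 = 26
  bit 2 = 0: r = r^2 mod 29 = 26^2 = 9
  bit 3 = 1: r = r^2 * 11 mod 29 = 9^2 * 11 = 23*11 = 21
  bit 4 = 1: r = r^2 * 11 mod 29 = 21^2 * 11 = 6*11 = 8
  -> s = B^a = 8

Answer: 10 11 8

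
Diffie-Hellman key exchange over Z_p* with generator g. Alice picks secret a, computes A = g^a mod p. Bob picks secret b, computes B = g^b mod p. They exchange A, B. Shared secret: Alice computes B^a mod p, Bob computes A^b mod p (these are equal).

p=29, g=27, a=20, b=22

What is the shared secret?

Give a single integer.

Answer: 23

Derivation:
A = 27^20 mod 29  (bits of 20 = 10100)
  bit 0 = 1: r = r^2 * 27 mod 29 = 1^2 * 27 = 1*27 = 27
  bit 1 = 0: r = r^2 mod 29 = 27^2 = 4
  bit 2 = 1: r = r^2 * 27 mod 29 = 4^2 * 27 = 16*27 = 26
  bit 3 = 0: r = r^2 mod 29 = 26^2 = 9
  bit 4 = 0: r = r^2 mod 29 = 9^2 = 23
  -> A = 23
B = 27^22 mod 29  (bits of 22 = 10110)
  bit 0 = 1: r = r^2 * 27 mod 29 = 1^2 * 27 = 1*27 = 27
  bit 1 = 0: r = r^2 mod 29 = 27^2 = 4
  bit 2 = 1: r = r^2 * 27 mod 29 = 4^2 * 27 = 16*27 = 26
  bit 3 = 1: r = r^2 * 27 mod 29 = 26^2 * 27 = 9*27 = 11
  bit 4 = 0: r = r^2 mod 29 = 11^2 = 5
  -> B = 5
s = B^a = 5^20 mod 29  (bits of 20 = 10100)
  bit 0 = 1: r = r^2 * 5 mod 29 = 1^2 * 5 = 1*5 = 5
  bit 1 = 0: r = r^2 mod 29 = 5^2 = 25
  bit 2 = 1: r = r^2 * 5 mod 29 = 25^2 * 5 = 16*5 = 22
  bit 3 = 0: r = r^2 mod 29 = 22^2 = 20
  bit 4 = 0: r = r^2 mod 29 = 20^2 = 23
  -> s = B^a = 23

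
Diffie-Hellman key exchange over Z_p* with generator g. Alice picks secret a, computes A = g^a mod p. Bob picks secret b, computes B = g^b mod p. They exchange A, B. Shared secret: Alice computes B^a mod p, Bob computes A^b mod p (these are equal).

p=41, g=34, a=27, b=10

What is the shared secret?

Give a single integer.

Answer: 32

Derivation:
A = 34^27 mod 41  (bits of 27 = 11011)
  bit 0 = 1: r = r^2 * 34 mod 41 = 1^2 * 34 = 1*34 = 34
  bit 1 = 1: r = r^2 * 34 mod 41 = 34^2 * 34 = 8*34 = 26
  bit 2 = 0: r = r^2 mod 41 = 26^2 = 20
  bit 3 = 1: r = r^2 * 34 mod 41 = 20^2 * 34 = 31*34 = 29
  bit 4 = 1: r = r^2 * 34 mod 41 = 29^2 * 34 = 21*34 = 17
  -> A = 17
B = 34^10 mod 41  (bits of 10 = 1010)
  bit 0 = 1: r = r^2 * 34 mod 41 = 1^2 * 34 = 1*34 = 34
  bit 1 = 0: r = r^2 mod 41 = 34^2 = 8
  bit 2 = 1: r = r^2 * 34 mod 41 = 8^2 * 34 = 23*34 = 3
  bit 3 = 0: r = r^2 mod 41 = 3^2 = 9
  -> B = 9
s = B^a = 9^27 mod 41  (bits of 27 = 11011)
  bit 0 = 1: r = r^2 * 9 mod 41 = 1^2 * 9 = 1*9 = 9
  bit 1 = 1: r = r^2 * 9 mod 41 = 9^2 * 9 = 40*9 = 32
  bit 2 = 0: r = r^2 mod 41 = 32^2 = 40
  bit 3 = 1: r = r^2 * 9 mod 41 = 40^2 * 9 = 1*9 = 9
  bit 4 = 1: r = r^2 * 9 mod 41 = 9^2 * 9 = 40*9 = 32
  -> s = B^a = 32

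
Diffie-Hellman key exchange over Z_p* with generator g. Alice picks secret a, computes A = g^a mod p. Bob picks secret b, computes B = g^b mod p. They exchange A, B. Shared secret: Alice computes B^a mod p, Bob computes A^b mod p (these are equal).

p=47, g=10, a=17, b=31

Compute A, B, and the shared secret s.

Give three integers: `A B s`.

Answer: 5 20 39

Derivation:
A = 10^17 mod 47  (bits of 17 = 10001)
  bit 0 = 1: r = r^2 * 10 mod 47 = 1^2 * 10 = 1*10 = 10
  bit 1 = 0: r = r^2 mod 47 = 10^2 = 6
  bit 2 = 0: r = r^2 mod 47 = 6^2 = 36
  bit 3 = 0: r = r^2 mod 47 = 36^2 = 27
  bit 4 = 1: r = r^2 * 10 mod 47 = 27^2 * 10 = 24*10 = 5
  -> A = 5
B = 10^31 mod 47  (bits of 31 = 11111)
  bit 0 = 1: r = r^2 * 10 mod 47 = 1^2 * 10 = 1*10 = 10
  bit 1 = 1: r = r^2 * 10 mod 47 = 10^2 * 10 = 6*10 = 13
  bit 2 = 1: r = r^2 * 10 mod 47 = 13^2 * 10 = 28*10 = 45
  bit 3 = 1: r = r^2 * 10 mod 47 = 45^2 * 10 = 4*10 = 40
  bit 4 = 1: r = r^2 * 10 mod 47 = 40^2 * 10 = 2*10 = 20
  -> B = 20
s = B^a = 20^17 mod 47  (bits of 17 = 10001)
  bit 0 = 1: r = r^2 * 20 mod 47 = 1^2 * 20 = 1*20 = 20
  bit 1 = 0: r = r^2 mod 47 = 20^2 = 24
  bit 2 = 0: r = r^2 mod 47 = 24^2 = 12
  bit 3 = 0: r = r^2 mod 47 = 12^2 = 3
  bit 4 = 1: r = r^2 * 20 mod 47 = 3^2 * 20 = 9*20 = 39
  -> s = B^a = 39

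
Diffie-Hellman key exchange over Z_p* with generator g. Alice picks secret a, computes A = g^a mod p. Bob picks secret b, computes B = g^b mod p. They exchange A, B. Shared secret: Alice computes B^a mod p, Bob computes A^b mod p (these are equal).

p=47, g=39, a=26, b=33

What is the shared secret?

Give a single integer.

A = 39^26 mod 47  (bits of 26 = 11010)
  bit 0 = 1: r = r^2 * 39 mod 47 = 1^2 * 39 = 1*39 = 39
  bit 1 = 1: r = r^2 * 39 mod 47 = 39^2 * 39 = 17*39 = 5
  bit 2 = 0: r = r^2 mod 47 = 5^2 = 25
  bit 3 = 1: r = r^2 * 39 mod 47 = 25^2 * 39 = 14*39 = 29
  bit 4 = 0: r = r^2 mod 47 = 29^2 = 42
  -> A = 42
B = 39^33 mod 47  (bits of 33 = 100001)
  bit 0 = 1: r = r^2 * 39 mod 47 = 1^2 * 39 = 1*39 = 39
  bit 1 = 0: r = r^2 mod 47 = 39^2 = 17
  bit 2 = 0: r = r^2 mod 47 = 17^2 = 7
  bit 3 = 0: r = r^2 mod 47 = 7^2 = 2
  bit 4 = 0: r = r^2 mod 47 = 2^2 = 4
  bit 5 = 1: r = r^2 * 39 mod 47 = 4^2 * 39 = 16*39 = 13
  -> B = 13
s = B^a = 13^26 mod 47  (bits of 26 = 11010)
  bit 0 = 1: r = r^2 * 13 mod 47 = 1^2 * 13 = 1*13 = 13
  bit 1 = 1: r = r^2 * 13 mod 47 = 13^2 * 13 = 28*13 = 35
  bit 2 = 0: r = r^2 mod 47 = 35^2 = 3
  bit 3 = 1: r = r^2 * 13 mod 47 = 3^2 * 13 = 9*13 = 23
  bit 4 = 0: r = r^2 mod 47 = 23^2 = 12
  -> s = B^a = 12

Answer: 12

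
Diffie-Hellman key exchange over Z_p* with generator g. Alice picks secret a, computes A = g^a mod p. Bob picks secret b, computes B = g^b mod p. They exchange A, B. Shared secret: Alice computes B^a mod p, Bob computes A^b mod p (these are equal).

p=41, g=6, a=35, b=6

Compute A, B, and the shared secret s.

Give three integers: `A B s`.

A = 6^35 mod 41  (bits of 35 = 100011)
  bit 0 = 1: r = r^2 * 6 mod 41 = 1^2 * 6 = 1*6 = 6
  bit 1 = 0: r = r^2 mod 41 = 6^2 = 36
  bit 2 = 0: r = r^2 mod 41 = 36^2 = 25
  bit 3 = 0: r = r^2 mod 41 = 25^2 = 10
  bit 4 = 1: r = r^2 * 6 mod 41 = 10^2 * 6 = 18*6 = 26
  bit 5 = 1: r = r^2 * 6 mod 41 = 26^2 * 6 = 20*6 = 38
  -> A = 38
B = 6^6 mod 41  (bits of 6 = 110)
  bit 0 = 1: r = r^2 * 6 mod 41 = 1^2 * 6 = 1*6 = 6
  bit 1 = 1: r = r^2 * 6 mod 41 = 6^2 * 6 = 36*6 = 11
  bit 2 = 0: r = r^2 mod 41 = 11^2 = 39
  -> B = 39
s = B^a = 39^35 mod 41  (bits of 35 = 100011)
  bit 0 = 1: r = r^2 * 39 mod 41 = 1^2 * 39 = 1*39 = 39
  bit 1 = 0: r = r^2 mod 41 = 39^2 = 4
  bit 2 = 0: r = r^2 mod 41 = 4^2 = 16
  bit 3 = 0: r = r^2 mod 41 = 16^2 = 10
  bit 4 = 1: r = r^2 * 39 mod 41 = 10^2 * 39 = 18*39 = 5
  bit 5 = 1: r = r^2 * 39 mod 41 = 5^2 * 39 = 25*39 = 32
  -> s = B^a = 32

Answer: 38 39 32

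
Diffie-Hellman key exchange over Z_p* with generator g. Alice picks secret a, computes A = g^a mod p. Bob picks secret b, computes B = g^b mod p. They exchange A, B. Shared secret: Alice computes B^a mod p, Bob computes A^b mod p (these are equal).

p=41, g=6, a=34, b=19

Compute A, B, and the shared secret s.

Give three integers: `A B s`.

Answer: 20 34 39

Derivation:
A = 6^34 mod 41  (bits of 34 = 100010)
  bit 0 = 1: r = r^2 * 6 mod 41 = 1^2 * 6 = 1*6 = 6
  bit 1 = 0: r = r^2 mod 41 = 6^2 = 36
  bit 2 = 0: r = r^2 mod 41 = 36^2 = 25
  bit 3 = 0: r = r^2 mod 41 = 25^2 = 10
  bit 4 = 1: r = r^2 * 6 mod 41 = 10^2 * 6 = 18*6 = 26
  bit 5 = 0: r = r^2 mod 41 = 26^2 = 20
  -> A = 20
B = 6^19 mod 41  (bits of 19 = 10011)
  bit 0 = 1: r = r^2 * 6 mod 41 = 1^2 * 6 = 1*6 = 6
  bit 1 = 0: r = r^2 mod 41 = 6^2 = 36
  bit 2 = 0: r = r^2 mod 41 = 36^2 = 25
  bit 3 = 1: r = r^2 * 6 mod 41 = 25^2 * 6 = 10*6 = 19
  bit 4 = 1: r = r^2 * 6 mod 41 = 19^2 * 6 = 33*6 = 34
  -> B = 34
s = B^a = 34^34 mod 41  (bits of 34 = 100010)
  bit 0 = 1: r = r^2 * 34 mod 41 = 1^2 * 34 = 1*34 = 34
  bit 1 = 0: r = r^2 mod 41 = 34^2 = 8
  bit 2 = 0: r = r^2 mod 41 = 8^2 = 23
  bit 3 = 0: r = r^2 mod 41 = 23^2 = 37
  bit 4 = 1: r = r^2 * 34 mod 41 = 37^2 * 34 = 16*34 = 11
  bit 5 = 0: r = r^2 mod 41 = 11^2 = 39
  -> s = B^a = 39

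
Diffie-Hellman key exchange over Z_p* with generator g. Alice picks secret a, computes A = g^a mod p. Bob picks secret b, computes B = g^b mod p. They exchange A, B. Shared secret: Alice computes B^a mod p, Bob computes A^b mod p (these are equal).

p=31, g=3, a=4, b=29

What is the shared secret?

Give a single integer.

Answer: 18

Derivation:
A = 3^4 mod 31  (bits of 4 = 100)
  bit 0 = 1: r = r^2 * 3 mod 31 = 1^2 * 3 = 1*3 = 3
  bit 1 = 0: r = r^2 mod 31 = 3^2 = 9
  bit 2 = 0: r = r^2 mod 31 = 9^2 = 19
  -> A = 19
B = 3^29 mod 31  (bits of 29 = 11101)
  bit 0 = 1: r = r^2 * 3 mod 31 = 1^2 * 3 = 1*3 = 3
  bit 1 = 1: r = r^2 * 3 mod 31 = 3^2 * 3 = 9*3 = 27
  bit 2 = 1: r = r^2 * 3 mod 31 = 27^2 * 3 = 16*3 = 17
  bit 3 = 0: r = r^2 mod 31 = 17^2 = 10
  bit 4 = 1: r = r^2 * 3 mod 31 = 10^2 * 3 = 7*3 = 21
  -> B = 21
s = B^a = 21^4 mod 31  (bits of 4 = 100)
  bit 0 = 1: r = r^2 * 21 mod 31 = 1^2 * 21 = 1*21 = 21
  bit 1 = 0: r = r^2 mod 31 = 21^2 = 7
  bit 2 = 0: r = r^2 mod 31 = 7^2 = 18
  -> s = B^a = 18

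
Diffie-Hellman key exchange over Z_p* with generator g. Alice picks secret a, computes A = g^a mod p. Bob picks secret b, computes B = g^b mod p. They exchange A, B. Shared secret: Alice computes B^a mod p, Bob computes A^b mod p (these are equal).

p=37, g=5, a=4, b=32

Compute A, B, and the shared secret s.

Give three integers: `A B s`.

Answer: 33 9 12

Derivation:
A = 5^4 mod 37  (bits of 4 = 100)
  bit 0 = 1: r = r^2 * 5 mod 37 = 1^2 * 5 = 1*5 = 5
  bit 1 = 0: r = r^2 mod 37 = 5^2 = 25
  bit 2 = 0: r = r^2 mod 37 = 25^2 = 33
  -> A = 33
B = 5^32 mod 37  (bits of 32 = 100000)
  bit 0 = 1: r = r^2 * 5 mod 37 = 1^2 * 5 = 1*5 = 5
  bit 1 = 0: r = r^2 mod 37 = 5^2 = 25
  bit 2 = 0: r = r^2 mod 37 = 25^2 = 33
  bit 3 = 0: r = r^2 mod 37 = 33^2 = 16
  bit 4 = 0: r = r^2 mod 37 = 16^2 = 34
  bit 5 = 0: r = r^2 mod 37 = 34^2 = 9
  -> B = 9
s = B^a = 9^4 mod 37  (bits of 4 = 100)
  bit 0 = 1: r = r^2 * 9 mod 37 = 1^2 * 9 = 1*9 = 9
  bit 1 = 0: r = r^2 mod 37 = 9^2 = 7
  bit 2 = 0: r = r^2 mod 37 = 7^2 = 12
  -> s = B^a = 12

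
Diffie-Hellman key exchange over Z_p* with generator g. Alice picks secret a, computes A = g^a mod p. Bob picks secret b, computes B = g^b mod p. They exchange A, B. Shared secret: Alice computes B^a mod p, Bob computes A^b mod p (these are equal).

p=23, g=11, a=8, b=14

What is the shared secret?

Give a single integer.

A = 11^8 mod 23  (bits of 8 = 1000)
  bit 0 = 1: r = r^2 * 11 mod 23 = 1^2 * 11 = 1*11 = 11
  bit 1 = 0: r = r^2 mod 23 = 11^2 = 6
  bit 2 = 0: r = r^2 mod 23 = 6^2 = 13
  bit 3 = 0: r = r^2 mod 23 = 13^2 = 8
  -> A = 8
B = 11^14 mod 23  (bits of 14 = 1110)
  bit 0 = 1: r = r^2 * 11 mod 23 = 1^2 * 11 = 1*11 = 11
  bit 1 = 1: r = r^2 * 11 mod 23 = 11^2 * 11 = 6*11 = 20
  bit 2 = 1: r = r^2 * 11 mod 23 = 20^2 * 11 = 9*11 = 7
  bit 3 = 0: r = r^2 mod 23 = 7^2 = 3
  -> B = 3
s = B^a = 3^8 mod 23  (bits of 8 = 1000)
  bit 0 = 1: r = r^2 * 3 mod 23 = 1^2 * 3 = 1*3 = 3
  bit 1 = 0: r = r^2 mod 23 = 3^2 = 9
  bit 2 = 0: r = r^2 mod 23 = 9^2 = 12
  bit 3 = 0: r = r^2 mod 23 = 12^2 = 6
  -> s = B^a = 6

Answer: 6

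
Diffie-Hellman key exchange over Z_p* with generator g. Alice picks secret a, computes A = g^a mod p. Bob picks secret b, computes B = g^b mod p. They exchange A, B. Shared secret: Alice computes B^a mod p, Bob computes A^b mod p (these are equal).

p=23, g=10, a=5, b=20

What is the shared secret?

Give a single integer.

Answer: 13

Derivation:
A = 10^5 mod 23  (bits of 5 = 101)
  bit 0 = 1: r = r^2 * 10 mod 23 = 1^2 * 10 = 1*10 = 10
  bit 1 = 0: r = r^2 mod 23 = 10^2 = 8
  bit 2 = 1: r = r^2 * 10 mod 23 = 8^2 * 10 = 18*10 = 19
  -> A = 19
B = 10^20 mod 23  (bits of 20 = 10100)
  bit 0 = 1: r = r^2 * 10 mod 23 = 1^2 * 10 = 1*10 = 10
  bit 1 = 0: r = r^2 mod 23 = 10^2 = 8
  bit 2 = 1: r = r^2 * 10 mod 23 = 8^2 * 10 = 18*10 = 19
  bit 3 = 0: r = r^2 mod 23 = 19^2 = 16
  bit 4 = 0: r = r^2 mod 23 = 16^2 = 3
  -> B = 3
s = B^a = 3^5 mod 23  (bits of 5 = 101)
  bit 0 = 1: r = r^2 * 3 mod 23 = 1^2 * 3 = 1*3 = 3
  bit 1 = 0: r = r^2 mod 23 = 3^2 = 9
  bit 2 = 1: r = r^2 * 3 mod 23 = 9^2 * 3 = 12*3 = 13
  -> s = B^a = 13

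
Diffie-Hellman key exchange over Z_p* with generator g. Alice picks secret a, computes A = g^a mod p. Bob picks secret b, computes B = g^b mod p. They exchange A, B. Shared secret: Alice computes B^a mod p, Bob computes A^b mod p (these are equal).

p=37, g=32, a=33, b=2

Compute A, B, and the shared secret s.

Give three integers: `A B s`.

Answer: 29 25 27

Derivation:
A = 32^33 mod 37  (bits of 33 = 100001)
  bit 0 = 1: r = r^2 * 32 mod 37 = 1^2 * 32 = 1*32 = 32
  bit 1 = 0: r = r^2 mod 37 = 32^2 = 25
  bit 2 = 0: r = r^2 mod 37 = 25^2 = 33
  bit 3 = 0: r = r^2 mod 37 = 33^2 = 16
  bit 4 = 0: r = r^2 mod 37 = 16^2 = 34
  bit 5 = 1: r = r^2 * 32 mod 37 = 34^2 * 32 = 9*32 = 29
  -> A = 29
B = 32^2 mod 37  (bits of 2 = 10)
  bit 0 = 1: r = r^2 * 32 mod 37 = 1^2 * 32 = 1*32 = 32
  bit 1 = 0: r = r^2 mod 37 = 32^2 = 25
  -> B = 25
s = B^a = 25^33 mod 37  (bits of 33 = 100001)
  bit 0 = 1: r = r^2 * 25 mod 37 = 1^2 * 25 = 1*25 = 25
  bit 1 = 0: r = r^2 mod 37 = 25^2 = 33
  bit 2 = 0: r = r^2 mod 37 = 33^2 = 16
  bit 3 = 0: r = r^2 mod 37 = 16^2 = 34
  bit 4 = 0: r = r^2 mod 37 = 34^2 = 9
  bit 5 = 1: r = r^2 * 25 mod 37 = 9^2 * 25 = 7*25 = 27
  -> s = B^a = 27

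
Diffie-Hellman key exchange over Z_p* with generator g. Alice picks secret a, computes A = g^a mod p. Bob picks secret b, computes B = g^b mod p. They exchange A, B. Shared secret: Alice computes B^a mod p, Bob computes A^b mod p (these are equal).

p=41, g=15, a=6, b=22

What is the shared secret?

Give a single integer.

Answer: 25

Derivation:
A = 15^6 mod 41  (bits of 6 = 110)
  bit 0 = 1: r = r^2 * 15 mod 41 = 1^2 * 15 = 1*15 = 15
  bit 1 = 1: r = r^2 * 15 mod 41 = 15^2 * 15 = 20*15 = 13
  bit 2 = 0: r = r^2 mod 41 = 13^2 = 5
  -> A = 5
B = 15^22 mod 41  (bits of 22 = 10110)
  bit 0 = 1: r = r^2 * 15 mod 41 = 1^2 * 15 = 1*15 = 15
  bit 1 = 0: r = r^2 mod 41 = 15^2 = 20
  bit 2 = 1: r = r^2 * 15 mod 41 = 20^2 * 15 = 31*15 = 14
  bit 3 = 1: r = r^2 * 15 mod 41 = 14^2 * 15 = 32*15 = 29
  bit 4 = 0: r = r^2 mod 41 = 29^2 = 21
  -> B = 21
s = B^a = 21^6 mod 41  (bits of 6 = 110)
  bit 0 = 1: r = r^2 * 21 mod 41 = 1^2 * 21 = 1*21 = 21
  bit 1 = 1: r = r^2 * 21 mod 41 = 21^2 * 21 = 31*21 = 36
  bit 2 = 0: r = r^2 mod 41 = 36^2 = 25
  -> s = B^a = 25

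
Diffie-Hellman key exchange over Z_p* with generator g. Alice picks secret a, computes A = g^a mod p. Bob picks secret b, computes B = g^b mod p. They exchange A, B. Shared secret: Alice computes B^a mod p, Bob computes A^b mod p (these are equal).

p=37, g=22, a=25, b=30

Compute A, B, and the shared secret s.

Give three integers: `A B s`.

Answer: 35 11 11

Derivation:
A = 22^25 mod 37  (bits of 25 = 11001)
  bit 0 = 1: r = r^2 * 22 mod 37 = 1^2 * 22 = 1*22 = 22
  bit 1 = 1: r = r^2 * 22 mod 37 = 22^2 * 22 = 3*22 = 29
  bit 2 = 0: r = r^2 mod 37 = 29^2 = 27
  bit 3 = 0: r = r^2 mod 37 = 27^2 = 26
  bit 4 = 1: r = r^2 * 22 mod 37 = 26^2 * 22 = 10*22 = 35
  -> A = 35
B = 22^30 mod 37  (bits of 30 = 11110)
  bit 0 = 1: r = r^2 * 22 mod 37 = 1^2 * 22 = 1*22 = 22
  bit 1 = 1: r = r^2 * 22 mod 37 = 22^2 * 22 = 3*22 = 29
  bit 2 = 1: r = r^2 * 22 mod 37 = 29^2 * 22 = 27*22 = 2
  bit 3 = 1: r = r^2 * 22 mod 37 = 2^2 * 22 = 4*22 = 14
  bit 4 = 0: r = r^2 mod 37 = 14^2 = 11
  -> B = 11
s = B^a = 11^25 mod 37  (bits of 25 = 11001)
  bit 0 = 1: r = r^2 * 11 mod 37 = 1^2 * 11 = 1*11 = 11
  bit 1 = 1: r = r^2 * 11 mod 37 = 11^2 * 11 = 10*11 = 36
  bit 2 = 0: r = r^2 mod 37 = 36^2 = 1
  bit 3 = 0: r = r^2 mod 37 = 1^2 = 1
  bit 4 = 1: r = r^2 * 11 mod 37 = 1^2 * 11 = 1*11 = 11
  -> s = B^a = 11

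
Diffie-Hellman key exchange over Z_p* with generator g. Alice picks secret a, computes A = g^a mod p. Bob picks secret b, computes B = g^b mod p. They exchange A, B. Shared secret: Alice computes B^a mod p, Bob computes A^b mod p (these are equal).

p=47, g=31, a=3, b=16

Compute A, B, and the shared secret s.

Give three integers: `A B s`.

A = 31^3 mod 47  (bits of 3 = 11)
  bit 0 = 1: r = r^2 * 31 mod 47 = 1^2 * 31 = 1*31 = 31
  bit 1 = 1: r = r^2 * 31 mod 47 = 31^2 * 31 = 21*31 = 40
  -> A = 40
B = 31^16 mod 47  (bits of 16 = 10000)
  bit 0 = 1: r = r^2 * 31 mod 47 = 1^2 * 31 = 1*31 = 31
  bit 1 = 0: r = r^2 mod 47 = 31^2 = 21
  bit 2 = 0: r = r^2 mod 47 = 21^2 = 18
  bit 3 = 0: r = r^2 mod 47 = 18^2 = 42
  bit 4 = 0: r = r^2 mod 47 = 42^2 = 25
  -> B = 25
s = B^a = 25^3 mod 47  (bits of 3 = 11)
  bit 0 = 1: r = r^2 * 25 mod 47 = 1^2 * 25 = 1*25 = 25
  bit 1 = 1: r = r^2 * 25 mod 47 = 25^2 * 25 = 14*25 = 21
  -> s = B^a = 21

Answer: 40 25 21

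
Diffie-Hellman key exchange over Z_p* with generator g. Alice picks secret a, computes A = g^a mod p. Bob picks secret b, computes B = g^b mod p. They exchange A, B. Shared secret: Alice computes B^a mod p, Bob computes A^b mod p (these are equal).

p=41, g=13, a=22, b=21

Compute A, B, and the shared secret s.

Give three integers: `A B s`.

Answer: 36 28 36

Derivation:
A = 13^22 mod 41  (bits of 22 = 10110)
  bit 0 = 1: r = r^2 * 13 mod 41 = 1^2 * 13 = 1*13 = 13
  bit 1 = 0: r = r^2 mod 41 = 13^2 = 5
  bit 2 = 1: r = r^2 * 13 mod 41 = 5^2 * 13 = 25*13 = 38
  bit 3 = 1: r = r^2 * 13 mod 41 = 38^2 * 13 = 9*13 = 35
  bit 4 = 0: r = r^2 mod 41 = 35^2 = 36
  -> A = 36
B = 13^21 mod 41  (bits of 21 = 10101)
  bit 0 = 1: r = r^2 * 13 mod 41 = 1^2 * 13 = 1*13 = 13
  bit 1 = 0: r = r^2 mod 41 = 13^2 = 5
  bit 2 = 1: r = r^2 * 13 mod 41 = 5^2 * 13 = 25*13 = 38
  bit 3 = 0: r = r^2 mod 41 = 38^2 = 9
  bit 4 = 1: r = r^2 * 13 mod 41 = 9^2 * 13 = 40*13 = 28
  -> B = 28
s = B^a = 28^22 mod 41  (bits of 22 = 10110)
  bit 0 = 1: r = r^2 * 28 mod 41 = 1^2 * 28 = 1*28 = 28
  bit 1 = 0: r = r^2 mod 41 = 28^2 = 5
  bit 2 = 1: r = r^2 * 28 mod 41 = 5^2 * 28 = 25*28 = 3
  bit 3 = 1: r = r^2 * 28 mod 41 = 3^2 * 28 = 9*28 = 6
  bit 4 = 0: r = r^2 mod 41 = 6^2 = 36
  -> s = B^a = 36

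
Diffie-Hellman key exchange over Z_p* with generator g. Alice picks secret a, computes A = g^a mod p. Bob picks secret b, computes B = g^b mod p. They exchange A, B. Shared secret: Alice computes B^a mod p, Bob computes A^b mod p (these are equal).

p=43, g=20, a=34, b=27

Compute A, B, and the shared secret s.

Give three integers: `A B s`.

Answer: 24 39 11

Derivation:
A = 20^34 mod 43  (bits of 34 = 100010)
  bit 0 = 1: r = r^2 * 20 mod 43 = 1^2 * 20 = 1*20 = 20
  bit 1 = 0: r = r^2 mod 43 = 20^2 = 13
  bit 2 = 0: r = r^2 mod 43 = 13^2 = 40
  bit 3 = 0: r = r^2 mod 43 = 40^2 = 9
  bit 4 = 1: r = r^2 * 20 mod 43 = 9^2 * 20 = 38*20 = 29
  bit 5 = 0: r = r^2 mod 43 = 29^2 = 24
  -> A = 24
B = 20^27 mod 43  (bits of 27 = 11011)
  bit 0 = 1: r = r^2 * 20 mod 43 = 1^2 * 20 = 1*20 = 20
  bit 1 = 1: r = r^2 * 20 mod 43 = 20^2 * 20 = 13*20 = 2
  bit 2 = 0: r = r^2 mod 43 = 2^2 = 4
  bit 3 = 1: r = r^2 * 20 mod 43 = 4^2 * 20 = 16*20 = 19
  bit 4 = 1: r = r^2 * 20 mod 43 = 19^2 * 20 = 17*20 = 39
  -> B = 39
s = B^a = 39^34 mod 43  (bits of 34 = 100010)
  bit 0 = 1: r = r^2 * 39 mod 43 = 1^2 * 39 = 1*39 = 39
  bit 1 = 0: r = r^2 mod 43 = 39^2 = 16
  bit 2 = 0: r = r^2 mod 43 = 16^2 = 41
  bit 3 = 0: r = r^2 mod 43 = 41^2 = 4
  bit 4 = 1: r = r^2 * 39 mod 43 = 4^2 * 39 = 16*39 = 22
  bit 5 = 0: r = r^2 mod 43 = 22^2 = 11
  -> s = B^a = 11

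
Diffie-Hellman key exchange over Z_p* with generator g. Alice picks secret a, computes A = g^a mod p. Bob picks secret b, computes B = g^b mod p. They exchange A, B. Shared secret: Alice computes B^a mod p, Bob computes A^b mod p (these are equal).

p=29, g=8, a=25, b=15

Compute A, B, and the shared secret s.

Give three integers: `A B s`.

Answer: 26 21 3

Derivation:
A = 8^25 mod 29  (bits of 25 = 11001)
  bit 0 = 1: r = r^2 * 8 mod 29 = 1^2 * 8 = 1*8 = 8
  bit 1 = 1: r = r^2 * 8 mod 29 = 8^2 * 8 = 6*8 = 19
  bit 2 = 0: r = r^2 mod 29 = 19^2 = 13
  bit 3 = 0: r = r^2 mod 29 = 13^2 = 24
  bit 4 = 1: r = r^2 * 8 mod 29 = 24^2 * 8 = 25*8 = 26
  -> A = 26
B = 8^15 mod 29  (bits of 15 = 1111)
  bit 0 = 1: r = r^2 * 8 mod 29 = 1^2 * 8 = 1*8 = 8
  bit 1 = 1: r = r^2 * 8 mod 29 = 8^2 * 8 = 6*8 = 19
  bit 2 = 1: r = r^2 * 8 mod 29 = 19^2 * 8 = 13*8 = 17
  bit 3 = 1: r = r^2 * 8 mod 29 = 17^2 * 8 = 28*8 = 21
  -> B = 21
s = B^a = 21^25 mod 29  (bits of 25 = 11001)
  bit 0 = 1: r = r^2 * 21 mod 29 = 1^2 * 21 = 1*21 = 21
  bit 1 = 1: r = r^2 * 21 mod 29 = 21^2 * 21 = 6*21 = 10
  bit 2 = 0: r = r^2 mod 29 = 10^2 = 13
  bit 3 = 0: r = r^2 mod 29 = 13^2 = 24
  bit 4 = 1: r = r^2 * 21 mod 29 = 24^2 * 21 = 25*21 = 3
  -> s = B^a = 3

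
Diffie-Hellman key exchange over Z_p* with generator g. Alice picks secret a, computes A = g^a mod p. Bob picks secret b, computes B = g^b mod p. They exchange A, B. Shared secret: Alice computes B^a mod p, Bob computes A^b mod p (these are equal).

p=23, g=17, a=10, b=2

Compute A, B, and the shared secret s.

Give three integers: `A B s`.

A = 17^10 mod 23  (bits of 10 = 1010)
  bit 0 = 1: r = r^2 * 17 mod 23 = 1^2 * 17 = 1*17 = 17
  bit 1 = 0: r = r^2 mod 23 = 17^2 = 13
  bit 2 = 1: r = r^2 * 17 mod 23 = 13^2 * 17 = 8*17 = 21
  bit 3 = 0: r = r^2 mod 23 = 21^2 = 4
  -> A = 4
B = 17^2 mod 23  (bits of 2 = 10)
  bit 0 = 1: r = r^2 * 17 mod 23 = 1^2 * 17 = 1*17 = 17
  bit 1 = 0: r = r^2 mod 23 = 17^2 = 13
  -> B = 13
s = B^a = 13^10 mod 23  (bits of 10 = 1010)
  bit 0 = 1: r = r^2 * 13 mod 23 = 1^2 * 13 = 1*13 = 13
  bit 1 = 0: r = r^2 mod 23 = 13^2 = 8
  bit 2 = 1: r = r^2 * 13 mod 23 = 8^2 * 13 = 18*13 = 4
  bit 3 = 0: r = r^2 mod 23 = 4^2 = 16
  -> s = B^a = 16

Answer: 4 13 16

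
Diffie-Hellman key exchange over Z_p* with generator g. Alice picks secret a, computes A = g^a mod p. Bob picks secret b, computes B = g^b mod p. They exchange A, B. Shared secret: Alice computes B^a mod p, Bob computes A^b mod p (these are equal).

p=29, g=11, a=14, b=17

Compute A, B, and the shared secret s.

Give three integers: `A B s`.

Answer: 28 3 28

Derivation:
A = 11^14 mod 29  (bits of 14 = 1110)
  bit 0 = 1: r = r^2 * 11 mod 29 = 1^2 * 11 = 1*11 = 11
  bit 1 = 1: r = r^2 * 11 mod 29 = 11^2 * 11 = 5*11 = 26
  bit 2 = 1: r = r^2 * 11 mod 29 = 26^2 * 11 = 9*11 = 12
  bit 3 = 0: r = r^2 mod 29 = 12^2 = 28
  -> A = 28
B = 11^17 mod 29  (bits of 17 = 10001)
  bit 0 = 1: r = r^2 * 11 mod 29 = 1^2 * 11 = 1*11 = 11
  bit 1 = 0: r = r^2 mod 29 = 11^2 = 5
  bit 2 = 0: r = r^2 mod 29 = 5^2 = 25
  bit 3 = 0: r = r^2 mod 29 = 25^2 = 16
  bit 4 = 1: r = r^2 * 11 mod 29 = 16^2 * 11 = 24*11 = 3
  -> B = 3
s = B^a = 3^14 mod 29  (bits of 14 = 1110)
  bit 0 = 1: r = r^2 * 3 mod 29 = 1^2 * 3 = 1*3 = 3
  bit 1 = 1: r = r^2 * 3 mod 29 = 3^2 * 3 = 9*3 = 27
  bit 2 = 1: r = r^2 * 3 mod 29 = 27^2 * 3 = 4*3 = 12
  bit 3 = 0: r = r^2 mod 29 = 12^2 = 28
  -> s = B^a = 28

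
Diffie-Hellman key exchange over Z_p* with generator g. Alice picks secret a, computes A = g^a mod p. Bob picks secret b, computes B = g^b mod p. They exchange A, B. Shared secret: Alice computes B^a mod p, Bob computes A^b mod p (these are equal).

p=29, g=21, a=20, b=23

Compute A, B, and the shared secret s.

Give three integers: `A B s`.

A = 21^20 mod 29  (bits of 20 = 10100)
  bit 0 = 1: r = r^2 * 21 mod 29 = 1^2 * 21 = 1*21 = 21
  bit 1 = 0: r = r^2 mod 29 = 21^2 = 6
  bit 2 = 1: r = r^2 * 21 mod 29 = 6^2 * 21 = 7*21 = 2
  bit 3 = 0: r = r^2 mod 29 = 2^2 = 4
  bit 4 = 0: r = r^2 mod 29 = 4^2 = 16
  -> A = 16
B = 21^23 mod 29  (bits of 23 = 10111)
  bit 0 = 1: r = r^2 * 21 mod 29 = 1^2 * 21 = 1*21 = 21
  bit 1 = 0: r = r^2 mod 29 = 21^2 = 6
  bit 2 = 1: r = r^2 * 21 mod 29 = 6^2 * 21 = 7*21 = 2
  bit 3 = 1: r = r^2 * 21 mod 29 = 2^2 * 21 = 4*21 = 26
  bit 4 = 1: r = r^2 * 21 mod 29 = 26^2 * 21 = 9*21 = 15
  -> B = 15
s = B^a = 15^20 mod 29  (bits of 20 = 10100)
  bit 0 = 1: r = r^2 * 15 mod 29 = 1^2 * 15 = 1*15 = 15
  bit 1 = 0: r = r^2 mod 29 = 15^2 = 22
  bit 2 = 1: r = r^2 * 15 mod 29 = 22^2 * 15 = 20*15 = 10
  bit 3 = 0: r = r^2 mod 29 = 10^2 = 13
  bit 4 = 0: r = r^2 mod 29 = 13^2 = 24
  -> s = B^a = 24

Answer: 16 15 24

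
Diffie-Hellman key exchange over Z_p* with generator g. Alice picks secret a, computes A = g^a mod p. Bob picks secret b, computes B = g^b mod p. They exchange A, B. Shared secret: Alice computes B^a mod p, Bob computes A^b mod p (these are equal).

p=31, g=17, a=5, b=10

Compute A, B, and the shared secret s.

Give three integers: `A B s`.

A = 17^5 mod 31  (bits of 5 = 101)
  bit 0 = 1: r = r^2 * 17 mod 31 = 1^2 * 17 = 1*17 = 17
  bit 1 = 0: r = r^2 mod 31 = 17^2 = 10
  bit 2 = 1: r = r^2 * 17 mod 31 = 10^2 * 17 = 7*17 = 26
  -> A = 26
B = 17^10 mod 31  (bits of 10 = 1010)
  bit 0 = 1: r = r^2 * 17 mod 31 = 1^2 * 17 = 1*17 = 17
  bit 1 = 0: r = r^2 mod 31 = 17^2 = 10
  bit 2 = 1: r = r^2 * 17 mod 31 = 10^2 * 17 = 7*17 = 26
  bit 3 = 0: r = r^2 mod 31 = 26^2 = 25
  -> B = 25
s = B^a = 25^5 mod 31  (bits of 5 = 101)
  bit 0 = 1: r = r^2 * 25 mod 31 = 1^2 * 25 = 1*25 = 25
  bit 1 = 0: r = r^2 mod 31 = 25^2 = 5
  bit 2 = 1: r = r^2 * 25 mod 31 = 5^2 * 25 = 25*25 = 5
  -> s = B^a = 5

Answer: 26 25 5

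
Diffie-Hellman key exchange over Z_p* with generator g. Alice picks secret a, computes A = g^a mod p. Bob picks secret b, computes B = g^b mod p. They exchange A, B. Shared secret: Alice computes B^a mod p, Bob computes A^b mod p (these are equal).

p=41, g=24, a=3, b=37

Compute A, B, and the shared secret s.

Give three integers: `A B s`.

Answer: 7 6 11

Derivation:
A = 24^3 mod 41  (bits of 3 = 11)
  bit 0 = 1: r = r^2 * 24 mod 41 = 1^2 * 24 = 1*24 = 24
  bit 1 = 1: r = r^2 * 24 mod 41 = 24^2 * 24 = 2*24 = 7
  -> A = 7
B = 24^37 mod 41  (bits of 37 = 100101)
  bit 0 = 1: r = r^2 * 24 mod 41 = 1^2 * 24 = 1*24 = 24
  bit 1 = 0: r = r^2 mod 41 = 24^2 = 2
  bit 2 = 0: r = r^2 mod 41 = 2^2 = 4
  bit 3 = 1: r = r^2 * 24 mod 41 = 4^2 * 24 = 16*24 = 15
  bit 4 = 0: r = r^2 mod 41 = 15^2 = 20
  bit 5 = 1: r = r^2 * 24 mod 41 = 20^2 * 24 = 31*24 = 6
  -> B = 6
s = B^a = 6^3 mod 41  (bits of 3 = 11)
  bit 0 = 1: r = r^2 * 6 mod 41 = 1^2 * 6 = 1*6 = 6
  bit 1 = 1: r = r^2 * 6 mod 41 = 6^2 * 6 = 36*6 = 11
  -> s = B^a = 11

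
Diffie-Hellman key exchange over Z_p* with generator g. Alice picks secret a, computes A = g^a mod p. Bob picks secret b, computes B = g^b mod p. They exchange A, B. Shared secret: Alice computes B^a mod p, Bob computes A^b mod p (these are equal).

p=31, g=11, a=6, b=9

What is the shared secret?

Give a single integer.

A = 11^6 mod 31  (bits of 6 = 110)
  bit 0 = 1: r = r^2 * 11 mod 31 = 1^2 * 11 = 1*11 = 11
  bit 1 = 1: r = r^2 * 11 mod 31 = 11^2 * 11 = 28*11 = 29
  bit 2 = 0: r = r^2 mod 31 = 29^2 = 4
  -> A = 4
B = 11^9 mod 31  (bits of 9 = 1001)
  bit 0 = 1: r = r^2 * 11 mod 31 = 1^2 * 11 = 1*11 = 11
  bit 1 = 0: r = r^2 mod 31 = 11^2 = 28
  bit 2 = 0: r = r^2 mod 31 = 28^2 = 9
  bit 3 = 1: r = r^2 * 11 mod 31 = 9^2 * 11 = 19*11 = 23
  -> B = 23
s = B^a = 23^6 mod 31  (bits of 6 = 110)
  bit 0 = 1: r = r^2 * 23 mod 31 = 1^2 * 23 = 1*23 = 23
  bit 1 = 1: r = r^2 * 23 mod 31 = 23^2 * 23 = 2*23 = 15
  bit 2 = 0: r = r^2 mod 31 = 15^2 = 8
  -> s = B^a = 8

Answer: 8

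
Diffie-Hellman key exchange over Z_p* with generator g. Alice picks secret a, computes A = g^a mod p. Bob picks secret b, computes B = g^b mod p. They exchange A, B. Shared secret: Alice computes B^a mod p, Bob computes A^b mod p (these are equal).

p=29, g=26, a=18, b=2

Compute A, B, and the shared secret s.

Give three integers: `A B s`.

A = 26^18 mod 29  (bits of 18 = 10010)
  bit 0 = 1: r = r^2 * 26 mod 29 = 1^2 * 26 = 1*26 = 26
  bit 1 = 0: r = r^2 mod 29 = 26^2 = 9
  bit 2 = 0: r = r^2 mod 29 = 9^2 = 23
  bit 3 = 1: r = r^2 * 26 mod 29 = 23^2 * 26 = 7*26 = 8
  bit 4 = 0: r = r^2 mod 29 = 8^2 = 6
  -> A = 6
B = 26^2 mod 29  (bits of 2 = 10)
  bit 0 = 1: r = r^2 * 26 mod 29 = 1^2 * 26 = 1*26 = 26
  bit 1 = 0: r = r^2 mod 29 = 26^2 = 9
  -> B = 9
s = B^a = 9^18 mod 29  (bits of 18 = 10010)
  bit 0 = 1: r = r^2 * 9 mod 29 = 1^2 * 9 = 1*9 = 9
  bit 1 = 0: r = r^2 mod 29 = 9^2 = 23
  bit 2 = 0: r = r^2 mod 29 = 23^2 = 7
  bit 3 = 1: r = r^2 * 9 mod 29 = 7^2 * 9 = 20*9 = 6
  bit 4 = 0: r = r^2 mod 29 = 6^2 = 7
  -> s = B^a = 7

Answer: 6 9 7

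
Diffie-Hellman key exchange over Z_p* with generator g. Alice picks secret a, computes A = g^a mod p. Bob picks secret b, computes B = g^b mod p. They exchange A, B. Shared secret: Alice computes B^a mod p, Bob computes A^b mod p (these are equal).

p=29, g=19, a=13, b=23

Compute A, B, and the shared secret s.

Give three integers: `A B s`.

Answer: 3 18 8

Derivation:
A = 19^13 mod 29  (bits of 13 = 1101)
  bit 0 = 1: r = r^2 * 19 mod 29 = 1^2 * 19 = 1*19 = 19
  bit 1 = 1: r = r^2 * 19 mod 29 = 19^2 * 19 = 13*19 = 15
  bit 2 = 0: r = r^2 mod 29 = 15^2 = 22
  bit 3 = 1: r = r^2 * 19 mod 29 = 22^2 * 19 = 20*19 = 3
  -> A = 3
B = 19^23 mod 29  (bits of 23 = 10111)
  bit 0 = 1: r = r^2 * 19 mod 29 = 1^2 * 19 = 1*19 = 19
  bit 1 = 0: r = r^2 mod 29 = 19^2 = 13
  bit 2 = 1: r = r^2 * 19 mod 29 = 13^2 * 19 = 24*19 = 21
  bit 3 = 1: r = r^2 * 19 mod 29 = 21^2 * 19 = 6*19 = 27
  bit 4 = 1: r = r^2 * 19 mod 29 = 27^2 * 19 = 4*19 = 18
  -> B = 18
s = B^a = 18^13 mod 29  (bits of 13 = 1101)
  bit 0 = 1: r = r^2 * 18 mod 29 = 1^2 * 18 = 1*18 = 18
  bit 1 = 1: r = r^2 * 18 mod 29 = 18^2 * 18 = 5*18 = 3
  bit 2 = 0: r = r^2 mod 29 = 3^2 = 9
  bit 3 = 1: r = r^2 * 18 mod 29 = 9^2 * 18 = 23*18 = 8
  -> s = B^a = 8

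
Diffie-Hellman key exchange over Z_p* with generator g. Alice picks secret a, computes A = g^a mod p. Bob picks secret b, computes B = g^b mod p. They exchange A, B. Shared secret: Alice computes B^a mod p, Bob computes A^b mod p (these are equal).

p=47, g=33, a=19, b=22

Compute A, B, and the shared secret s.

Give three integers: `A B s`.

A = 33^19 mod 47  (bits of 19 = 10011)
  bit 0 = 1: r = r^2 * 33 mod 47 = 1^2 * 33 = 1*33 = 33
  bit 1 = 0: r = r^2 mod 47 = 33^2 = 8
  bit 2 = 0: r = r^2 mod 47 = 8^2 = 17
  bit 3 = 1: r = r^2 * 33 mod 47 = 17^2 * 33 = 7*33 = 43
  bit 4 = 1: r = r^2 * 33 mod 47 = 43^2 * 33 = 16*33 = 11
  -> A = 11
B = 33^22 mod 47  (bits of 22 = 10110)
  bit 0 = 1: r = r^2 * 33 mod 47 = 1^2 * 33 = 1*33 = 33
  bit 1 = 0: r = r^2 mod 47 = 33^2 = 8
  bit 2 = 1: r = r^2 * 33 mod 47 = 8^2 * 33 = 17*33 = 44
  bit 3 = 1: r = r^2 * 33 mod 47 = 44^2 * 33 = 9*33 = 15
  bit 4 = 0: r = r^2 mod 47 = 15^2 = 37
  -> B = 37
s = B^a = 37^19 mod 47  (bits of 19 = 10011)
  bit 0 = 1: r = r^2 * 37 mod 47 = 1^2 * 37 = 1*37 = 37
  bit 1 = 0: r = r^2 mod 47 = 37^2 = 6
  bit 2 = 0: r = r^2 mod 47 = 6^2 = 36
  bit 3 = 1: r = r^2 * 37 mod 47 = 36^2 * 37 = 27*37 = 12
  bit 4 = 1: r = r^2 * 37 mod 47 = 12^2 * 37 = 3*37 = 17
  -> s = B^a = 17

Answer: 11 37 17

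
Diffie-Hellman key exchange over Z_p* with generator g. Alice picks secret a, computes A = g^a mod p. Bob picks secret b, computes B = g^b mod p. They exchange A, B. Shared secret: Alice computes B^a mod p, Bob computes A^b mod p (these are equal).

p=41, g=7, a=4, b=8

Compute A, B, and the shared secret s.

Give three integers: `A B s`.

A = 7^4 mod 41  (bits of 4 = 100)
  bit 0 = 1: r = r^2 * 7 mod 41 = 1^2 * 7 = 1*7 = 7
  bit 1 = 0: r = r^2 mod 41 = 7^2 = 8
  bit 2 = 0: r = r^2 mod 41 = 8^2 = 23
  -> A = 23
B = 7^8 mod 41  (bits of 8 = 1000)
  bit 0 = 1: r = r^2 * 7 mod 41 = 1^2 * 7 = 1*7 = 7
  bit 1 = 0: r = r^2 mod 41 = 7^2 = 8
  bit 2 = 0: r = r^2 mod 41 = 8^2 = 23
  bit 3 = 0: r = r^2 mod 41 = 23^2 = 37
  -> B = 37
s = B^a = 37^4 mod 41  (bits of 4 = 100)
  bit 0 = 1: r = r^2 * 37 mod 41 = 1^2 * 37 = 1*37 = 37
  bit 1 = 0: r = r^2 mod 41 = 37^2 = 16
  bit 2 = 0: r = r^2 mod 41 = 16^2 = 10
  -> s = B^a = 10

Answer: 23 37 10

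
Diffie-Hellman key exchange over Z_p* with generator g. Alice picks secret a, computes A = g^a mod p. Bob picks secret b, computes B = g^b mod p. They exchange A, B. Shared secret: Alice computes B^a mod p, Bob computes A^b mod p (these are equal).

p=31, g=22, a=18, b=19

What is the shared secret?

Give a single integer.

Answer: 2

Derivation:
A = 22^18 mod 31  (bits of 18 = 10010)
  bit 0 = 1: r = r^2 * 22 mod 31 = 1^2 * 22 = 1*22 = 22
  bit 1 = 0: r = r^2 mod 31 = 22^2 = 19
  bit 2 = 0: r = r^2 mod 31 = 19^2 = 20
  bit 3 = 1: r = r^2 * 22 mod 31 = 20^2 * 22 = 28*22 = 27
  bit 4 = 0: r = r^2 mod 31 = 27^2 = 16
  -> A = 16
B = 22^19 mod 31  (bits of 19 = 10011)
  bit 0 = 1: r = r^2 * 22 mod 31 = 1^2 * 22 = 1*22 = 22
  bit 1 = 0: r = r^2 mod 31 = 22^2 = 19
  bit 2 = 0: r = r^2 mod 31 = 19^2 = 20
  bit 3 = 1: r = r^2 * 22 mod 31 = 20^2 * 22 = 28*22 = 27
  bit 4 = 1: r = r^2 * 22 mod 31 = 27^2 * 22 = 16*22 = 11
  -> B = 11
s = B^a = 11^18 mod 31  (bits of 18 = 10010)
  bit 0 = 1: r = r^2 * 11 mod 31 = 1^2 * 11 = 1*11 = 11
  bit 1 = 0: r = r^2 mod 31 = 11^2 = 28
  bit 2 = 0: r = r^2 mod 31 = 28^2 = 9
  bit 3 = 1: r = r^2 * 11 mod 31 = 9^2 * 11 = 19*11 = 23
  bit 4 = 0: r = r^2 mod 31 = 23^2 = 2
  -> s = B^a = 2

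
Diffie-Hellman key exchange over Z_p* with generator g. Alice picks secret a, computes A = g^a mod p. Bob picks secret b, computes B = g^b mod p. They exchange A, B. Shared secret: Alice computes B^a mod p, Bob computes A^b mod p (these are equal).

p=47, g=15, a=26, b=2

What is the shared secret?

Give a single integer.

Answer: 34

Derivation:
A = 15^26 mod 47  (bits of 26 = 11010)
  bit 0 = 1: r = r^2 * 15 mod 47 = 1^2 * 15 = 1*15 = 15
  bit 1 = 1: r = r^2 * 15 mod 47 = 15^2 * 15 = 37*15 = 38
  bit 2 = 0: r = r^2 mod 47 = 38^2 = 34
  bit 3 = 1: r = r^2 * 15 mod 47 = 34^2 * 15 = 28*15 = 44
  bit 4 = 0: r = r^2 mod 47 = 44^2 = 9
  -> A = 9
B = 15^2 mod 47  (bits of 2 = 10)
  bit 0 = 1: r = r^2 * 15 mod 47 = 1^2 * 15 = 1*15 = 15
  bit 1 = 0: r = r^2 mod 47 = 15^2 = 37
  -> B = 37
s = B^a = 37^26 mod 47  (bits of 26 = 11010)
  bit 0 = 1: r = r^2 * 37 mod 47 = 1^2 * 37 = 1*37 = 37
  bit 1 = 1: r = r^2 * 37 mod 47 = 37^2 * 37 = 6*37 = 34
  bit 2 = 0: r = r^2 mod 47 = 34^2 = 28
  bit 3 = 1: r = r^2 * 37 mod 47 = 28^2 * 37 = 32*37 = 9
  bit 4 = 0: r = r^2 mod 47 = 9^2 = 34
  -> s = B^a = 34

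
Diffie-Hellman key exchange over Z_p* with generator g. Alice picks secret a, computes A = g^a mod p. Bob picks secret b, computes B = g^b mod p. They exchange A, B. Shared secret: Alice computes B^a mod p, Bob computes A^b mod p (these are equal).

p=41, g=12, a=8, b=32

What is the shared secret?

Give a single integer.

A = 12^8 mod 41  (bits of 8 = 1000)
  bit 0 = 1: r = r^2 * 12 mod 41 = 1^2 * 12 = 1*12 = 12
  bit 1 = 0: r = r^2 mod 41 = 12^2 = 21
  bit 2 = 0: r = r^2 mod 41 = 21^2 = 31
  bit 3 = 0: r = r^2 mod 41 = 31^2 = 18
  -> A = 18
B = 12^32 mod 41  (bits of 32 = 100000)
  bit 0 = 1: r = r^2 * 12 mod 41 = 1^2 * 12 = 1*12 = 12
  bit 1 = 0: r = r^2 mod 41 = 12^2 = 21
  bit 2 = 0: r = r^2 mod 41 = 21^2 = 31
  bit 3 = 0: r = r^2 mod 41 = 31^2 = 18
  bit 4 = 0: r = r^2 mod 41 = 18^2 = 37
  bit 5 = 0: r = r^2 mod 41 = 37^2 = 16
  -> B = 16
s = B^a = 16^8 mod 41  (bits of 8 = 1000)
  bit 0 = 1: r = r^2 * 16 mod 41 = 1^2 * 16 = 1*16 = 16
  bit 1 = 0: r = r^2 mod 41 = 16^2 = 10
  bit 2 = 0: r = r^2 mod 41 = 10^2 = 18
  bit 3 = 0: r = r^2 mod 41 = 18^2 = 37
  -> s = B^a = 37

Answer: 37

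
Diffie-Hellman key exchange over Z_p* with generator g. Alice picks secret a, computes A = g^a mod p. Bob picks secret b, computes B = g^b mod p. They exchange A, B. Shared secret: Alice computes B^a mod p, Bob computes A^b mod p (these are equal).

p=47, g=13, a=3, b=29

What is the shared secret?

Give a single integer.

Answer: 20

Derivation:
A = 13^3 mod 47  (bits of 3 = 11)
  bit 0 = 1: r = r^2 * 13 mod 47 = 1^2 * 13 = 1*13 = 13
  bit 1 = 1: r = r^2 * 13 mod 47 = 13^2 * 13 = 28*13 = 35
  -> A = 35
B = 13^29 mod 47  (bits of 29 = 11101)
  bit 0 = 1: r = r^2 * 13 mod 47 = 1^2 * 13 = 1*13 = 13
  bit 1 = 1: r = r^2 * 13 mod 47 = 13^2 * 13 = 28*13 = 35
  bit 2 = 1: r = r^2 * 13 mod 47 = 35^2 * 13 = 3*13 = 39
  bit 3 = 0: r = r^2 mod 47 = 39^2 = 17
  bit 4 = 1: r = r^2 * 13 mod 47 = 17^2 * 13 = 7*13 = 44
  -> B = 44
s = B^a = 44^3 mod 47  (bits of 3 = 11)
  bit 0 = 1: r = r^2 * 44 mod 47 = 1^2 * 44 = 1*44 = 44
  bit 1 = 1: r = r^2 * 44 mod 47 = 44^2 * 44 = 9*44 = 20
  -> s = B^a = 20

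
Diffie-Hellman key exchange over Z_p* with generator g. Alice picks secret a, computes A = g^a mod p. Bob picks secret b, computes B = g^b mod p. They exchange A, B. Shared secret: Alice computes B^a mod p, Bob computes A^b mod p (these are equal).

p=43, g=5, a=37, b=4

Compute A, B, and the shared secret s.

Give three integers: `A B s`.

Answer: 3 23 38

Derivation:
A = 5^37 mod 43  (bits of 37 = 100101)
  bit 0 = 1: r = r^2 * 5 mod 43 = 1^2 * 5 = 1*5 = 5
  bit 1 = 0: r = r^2 mod 43 = 5^2 = 25
  bit 2 = 0: r = r^2 mod 43 = 25^2 = 23
  bit 3 = 1: r = r^2 * 5 mod 43 = 23^2 * 5 = 13*5 = 22
  bit 4 = 0: r = r^2 mod 43 = 22^2 = 11
  bit 5 = 1: r = r^2 * 5 mod 43 = 11^2 * 5 = 35*5 = 3
  -> A = 3
B = 5^4 mod 43  (bits of 4 = 100)
  bit 0 = 1: r = r^2 * 5 mod 43 = 1^2 * 5 = 1*5 = 5
  bit 1 = 0: r = r^2 mod 43 = 5^2 = 25
  bit 2 = 0: r = r^2 mod 43 = 25^2 = 23
  -> B = 23
s = B^a = 23^37 mod 43  (bits of 37 = 100101)
  bit 0 = 1: r = r^2 * 23 mod 43 = 1^2 * 23 = 1*23 = 23
  bit 1 = 0: r = r^2 mod 43 = 23^2 = 13
  bit 2 = 0: r = r^2 mod 43 = 13^2 = 40
  bit 3 = 1: r = r^2 * 23 mod 43 = 40^2 * 23 = 9*23 = 35
  bit 4 = 0: r = r^2 mod 43 = 35^2 = 21
  bit 5 = 1: r = r^2 * 23 mod 43 = 21^2 * 23 = 11*23 = 38
  -> s = B^a = 38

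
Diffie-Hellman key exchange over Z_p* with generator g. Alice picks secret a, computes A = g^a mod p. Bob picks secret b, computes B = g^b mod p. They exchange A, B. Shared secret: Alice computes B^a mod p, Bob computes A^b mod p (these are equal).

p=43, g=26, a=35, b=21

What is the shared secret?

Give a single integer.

A = 26^35 mod 43  (bits of 35 = 100011)
  bit 0 = 1: r = r^2 * 26 mod 43 = 1^2 * 26 = 1*26 = 26
  bit 1 = 0: r = r^2 mod 43 = 26^2 = 31
  bit 2 = 0: r = r^2 mod 43 = 31^2 = 15
  bit 3 = 0: r = r^2 mod 43 = 15^2 = 10
  bit 4 = 1: r = r^2 * 26 mod 43 = 10^2 * 26 = 14*26 = 20
  bit 5 = 1: r = r^2 * 26 mod 43 = 20^2 * 26 = 13*26 = 37
  -> A = 37
B = 26^21 mod 43  (bits of 21 = 10101)
  bit 0 = 1: r = r^2 * 26 mod 43 = 1^2 * 26 = 1*26 = 26
  bit 1 = 0: r = r^2 mod 43 = 26^2 = 31
  bit 2 = 1: r = r^2 * 26 mod 43 = 31^2 * 26 = 15*26 = 3
  bit 3 = 0: r = r^2 mod 43 = 3^2 = 9
  bit 4 = 1: r = r^2 * 26 mod 43 = 9^2 * 26 = 38*26 = 42
  -> B = 42
s = B^a = 42^35 mod 43  (bits of 35 = 100011)
  bit 0 = 1: r = r^2 * 42 mod 43 = 1^2 * 42 = 1*42 = 42
  bit 1 = 0: r = r^2 mod 43 = 42^2 = 1
  bit 2 = 0: r = r^2 mod 43 = 1^2 = 1
  bit 3 = 0: r = r^2 mod 43 = 1^2 = 1
  bit 4 = 1: r = r^2 * 42 mod 43 = 1^2 * 42 = 1*42 = 42
  bit 5 = 1: r = r^2 * 42 mod 43 = 42^2 * 42 = 1*42 = 42
  -> s = B^a = 42

Answer: 42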